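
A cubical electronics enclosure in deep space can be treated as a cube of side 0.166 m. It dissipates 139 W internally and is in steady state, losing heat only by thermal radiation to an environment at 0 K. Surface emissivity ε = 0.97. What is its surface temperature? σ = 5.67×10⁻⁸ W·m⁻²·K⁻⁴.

Steady state: internal power = radiated power, P = εσA T⁴.
Radiating area A = 6L² = 0.1653 m².
T⁴ = P/(εσA) = 139/(0.97·5.67×10⁻⁸·0.1653) = 1.529×10¹⁰ K⁴.
T = (1.529×10¹⁰)^(1/4).

T ≈ 352 K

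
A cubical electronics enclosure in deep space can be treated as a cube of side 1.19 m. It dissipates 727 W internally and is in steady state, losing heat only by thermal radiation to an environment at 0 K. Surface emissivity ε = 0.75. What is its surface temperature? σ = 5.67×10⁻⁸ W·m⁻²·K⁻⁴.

T ≈ 212 K

Steady state: internal power = radiated power, P = εσA T⁴.
Radiating area A = 6L² = 8.497 m².
T⁴ = P/(εσA) = 727/(0.75·5.67×10⁻⁸·8.497) = 2.012×10⁹ K⁴.
T = (2.012×10⁹)^(1/4).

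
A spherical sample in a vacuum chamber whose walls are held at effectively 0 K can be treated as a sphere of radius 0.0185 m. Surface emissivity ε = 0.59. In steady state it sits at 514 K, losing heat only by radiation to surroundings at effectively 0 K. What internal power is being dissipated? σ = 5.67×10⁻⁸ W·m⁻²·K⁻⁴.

P ≈ 10.0 W

Steady state: P = εσA T⁴.
A = 4πr² = 0.004301 m²; T⁴ = (514)⁴ = 6.980×10¹⁰ K⁴.
P = 0.59 × 5.67×10⁻⁸ × 0.004301 × 6.980×10¹⁰.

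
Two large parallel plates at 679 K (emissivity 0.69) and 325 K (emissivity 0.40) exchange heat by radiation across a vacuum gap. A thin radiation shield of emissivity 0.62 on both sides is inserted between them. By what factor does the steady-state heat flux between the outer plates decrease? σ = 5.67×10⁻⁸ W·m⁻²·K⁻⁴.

factor ≈ 1.75

Without shield: q₀ = σΔ(T⁴)/(1/ε₁+1/ε₂−1) with denominator 2.949.
With shield the two gaps are in series; the resistances add: (1/ε₁+1/ε_s−1)+(1/ε_s+1/ε₂−1) = 2.062+3.113 = 5.175.
Heat-flux ratio q₀/q = 5.175/2.949.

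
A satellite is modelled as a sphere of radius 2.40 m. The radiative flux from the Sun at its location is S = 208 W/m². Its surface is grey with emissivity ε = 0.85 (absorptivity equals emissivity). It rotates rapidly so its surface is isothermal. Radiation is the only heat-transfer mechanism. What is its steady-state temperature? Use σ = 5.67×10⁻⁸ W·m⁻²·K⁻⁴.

T ≈ 174 K

At equilibrium, absorbed power = emitted power.
Absorbing cross-section = πr² = 18.10 m²; emitting surface = 4πr² = 72.38 m² (ratio 4).
εS·A_cross = εσ·A_surf·T⁴  ⇒  T⁴ = S/(4σ)   (ε cancels).
T⁴ = 208/(4·5.67×10⁻⁸) = 9.171×10⁸ K⁴.
T = (9.171×10⁸)^(1/4).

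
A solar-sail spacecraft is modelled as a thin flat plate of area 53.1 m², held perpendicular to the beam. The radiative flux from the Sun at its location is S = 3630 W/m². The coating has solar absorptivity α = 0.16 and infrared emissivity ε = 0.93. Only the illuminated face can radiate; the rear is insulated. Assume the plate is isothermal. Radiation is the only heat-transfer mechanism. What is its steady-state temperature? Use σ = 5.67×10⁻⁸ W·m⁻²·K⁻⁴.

T ≈ 324 K

At equilibrium, absorbed power = emitted power.
Absorbing cross-section = A = 53.10 m²; emitting surface = A = 53.10 m² (ratio 1).
αS·A_cross = εσ·A_surf·T⁴  ⇒  T⁴ = αS/(ε·1σ).
T⁴ = 0.160·3630/(0.93·1·5.67×10⁻⁸) = 1.101×10¹⁰ K⁴.
T = (1.101×10¹⁰)^(1/4).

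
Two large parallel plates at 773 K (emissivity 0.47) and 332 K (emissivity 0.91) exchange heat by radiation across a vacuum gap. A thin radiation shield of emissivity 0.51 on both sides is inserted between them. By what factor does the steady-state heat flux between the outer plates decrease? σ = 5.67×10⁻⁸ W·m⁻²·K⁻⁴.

factor ≈ 2.31

Without shield: q₀ = σΔ(T⁴)/(1/ε₁+1/ε₂−1) with denominator 2.227.
With shield the two gaps are in series; the resistances add: (1/ε₁+1/ε_s−1)+(1/ε_s+1/ε₂−1) = 3.088+2.060 = 5.148.
Heat-flux ratio q₀/q = 5.148/2.227.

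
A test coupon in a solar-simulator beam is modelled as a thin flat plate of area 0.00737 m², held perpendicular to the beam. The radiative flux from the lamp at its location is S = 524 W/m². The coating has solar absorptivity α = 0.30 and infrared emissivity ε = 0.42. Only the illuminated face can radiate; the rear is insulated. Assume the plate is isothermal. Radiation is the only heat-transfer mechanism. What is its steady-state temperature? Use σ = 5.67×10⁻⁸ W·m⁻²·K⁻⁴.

At equilibrium, absorbed power = emitted power.
Absorbing cross-section = A = 0.007370 m²; emitting surface = A = 0.007370 m² (ratio 1).
αS·A_cross = εσ·A_surf·T⁴  ⇒  T⁴ = αS/(ε·1σ).
T⁴ = 0.300·524/(0.42·1·5.67×10⁻⁸) = 6.601×10⁹ K⁴.
T = (6.601×10⁹)^(1/4).

T ≈ 285 K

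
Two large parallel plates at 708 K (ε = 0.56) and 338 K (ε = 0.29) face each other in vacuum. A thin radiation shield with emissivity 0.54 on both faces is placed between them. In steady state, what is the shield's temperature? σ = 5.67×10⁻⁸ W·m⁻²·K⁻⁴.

In steady state the net flux on the hot side equals that on the cold side.
σ(T₁⁴−T_s⁴)/D₁ = σ(T_s⁴−T₂⁴)/D₂, with D₁ = 1/ε₁+1/ε_s−1 = 2.638, D₂ = 1/ε_s+1/ε₂−1 = 4.300.
Solve for T_s⁴: T_s⁴ = (D₂·T₁⁴ + D₁·T₂⁴)/(D₁+D₂) = 1.607×10¹¹ K⁴.

T_s ≈ 633 K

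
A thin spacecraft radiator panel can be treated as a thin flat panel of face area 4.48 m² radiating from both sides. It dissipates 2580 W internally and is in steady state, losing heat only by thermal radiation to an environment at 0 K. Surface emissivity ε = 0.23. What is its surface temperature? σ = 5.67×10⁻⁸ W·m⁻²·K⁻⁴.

Steady state: internal power = radiated power, P = εσA T⁴.
Radiating area A = 2·4.48 = 8.960 m².
T⁴ = P/(εσA) = 2580/(0.23·5.67×10⁻⁸·8.960) = 2.208×10¹⁰ K⁴.
T = (2.208×10¹⁰)^(1/4).

T ≈ 385 K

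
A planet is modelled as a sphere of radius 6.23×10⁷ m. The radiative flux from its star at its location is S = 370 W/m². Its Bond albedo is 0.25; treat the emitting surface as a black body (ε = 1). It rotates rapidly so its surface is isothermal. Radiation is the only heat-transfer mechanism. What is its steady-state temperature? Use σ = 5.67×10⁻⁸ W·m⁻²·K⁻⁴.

At equilibrium, absorbed power = emitted power.
Absorbing cross-section = πr² = 1.219×10¹⁶ m²; emitting surface = 4πr² = 4.877×10¹⁶ m² (ratio 4).
(1−a)S·A_cross = εσ·A_surf·T⁴  ⇒  T⁴ = (1−a)S/(4σ).
T⁴ = 0.750·370/(4·5.67×10⁻⁸) = 1.224×10⁹ K⁴.
T = (1.224×10⁹)^(1/4).

T ≈ 187 K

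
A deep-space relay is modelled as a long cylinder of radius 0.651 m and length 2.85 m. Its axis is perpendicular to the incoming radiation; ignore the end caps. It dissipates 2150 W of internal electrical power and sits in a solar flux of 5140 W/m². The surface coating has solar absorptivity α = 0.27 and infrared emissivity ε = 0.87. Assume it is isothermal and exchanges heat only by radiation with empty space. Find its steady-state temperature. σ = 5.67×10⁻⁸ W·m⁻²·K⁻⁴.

At steady state, absorbed solar power + internal power = radiated power.
Absorbed: α·S·A_cross = 0.27·5140·3.711 = 5150 W (cross-section 2rL).
Total input = 5150 + 2150 = 7300 W.
Radiated: εσ·A_surf·T⁴ with A_surf = 2πrL = 11.66 m².
T⁴ = 7300/(0.87·5.67×10⁻⁸·11.66) = 1.269×10¹⁰ K⁴.

T ≈ 336 K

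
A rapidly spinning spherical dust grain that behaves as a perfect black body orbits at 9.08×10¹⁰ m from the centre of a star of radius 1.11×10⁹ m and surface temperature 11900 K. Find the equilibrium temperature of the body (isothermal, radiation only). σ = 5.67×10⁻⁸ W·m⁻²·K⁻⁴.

The star's surface emits σT_*⁴; at distance d the flux is S = σT_*⁴(R_*/d)².
S = 5.67×10⁻⁸·(11900)⁴·(1.11×10⁹/9.08×10¹⁰)² = 1.699×10⁵ W/m².
For an isothermal sphere T⁴ = (1−a)S/(4σ) = 7.492×10¹¹ K⁴.

T ≈ 930 K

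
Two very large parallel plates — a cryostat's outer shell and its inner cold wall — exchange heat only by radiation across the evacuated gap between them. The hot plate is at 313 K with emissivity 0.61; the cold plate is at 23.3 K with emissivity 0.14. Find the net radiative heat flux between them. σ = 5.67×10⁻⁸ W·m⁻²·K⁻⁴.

For two infinite grey parallel plates, q = σ(T₁⁴ − T₂⁴)/(1/ε₁ + 1/ε₂ − 1).
T₁⁴ − T₂⁴ = 9.598×10⁹ − 2.947×10⁵ = 9.598×10⁹ K⁴.
1/ε₁ + 1/ε₂ − 1 = 1.639 + 7.143 − 1 = 7.782.
q = 5.67×10⁻⁸ × 9.598×10⁹ / 7.782.

q ≈ 69.9 W/m²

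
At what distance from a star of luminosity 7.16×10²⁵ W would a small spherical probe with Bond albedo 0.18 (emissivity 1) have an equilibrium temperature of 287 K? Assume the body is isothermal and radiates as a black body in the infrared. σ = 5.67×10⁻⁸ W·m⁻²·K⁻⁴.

For an isothermal black-emitting sphere, (1−a)S·πr² = σ·4πr²·T⁴ ⇒ S = 4σT⁴/(1−a).
S = 4·5.67×10⁻⁸·(287)⁴/0.820 = 1877 W/m².
Flux falls as S = L/(4πd²), so d = √(L/(4πS)) = √(7.16×10²⁵/(4π·1877)).

d ≈ 5.51×10¹⁰ m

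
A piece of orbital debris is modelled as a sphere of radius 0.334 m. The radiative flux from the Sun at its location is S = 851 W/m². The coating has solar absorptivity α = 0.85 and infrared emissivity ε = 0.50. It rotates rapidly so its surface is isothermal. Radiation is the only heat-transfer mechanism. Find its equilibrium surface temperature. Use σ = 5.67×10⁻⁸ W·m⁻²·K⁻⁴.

T ≈ 283 K

At equilibrium, absorbed power = emitted power.
Absorbing cross-section = πr² = 0.3505 m²; emitting surface = 4πr² = 1.402 m² (ratio 4).
αS·A_cross = εσ·A_surf·T⁴  ⇒  T⁴ = αS/(ε·4σ).
T⁴ = 0.850·851/(0.50·4·5.67×10⁻⁸) = 6.379×10⁹ K⁴.
T = (6.379×10⁹)^(1/4).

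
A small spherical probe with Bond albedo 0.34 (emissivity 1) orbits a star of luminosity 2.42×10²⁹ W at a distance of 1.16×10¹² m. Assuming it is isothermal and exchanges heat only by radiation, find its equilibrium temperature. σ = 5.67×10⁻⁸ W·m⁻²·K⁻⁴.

First find the stellar flux at distance d: S = L/(4πd²) = 2.42×10²⁹/(4π·(1.16×10¹²)²) = 14310 W/m².
For an isothermal sphere, absorbed (1−a)S·πr² = emitted σ·4πr²·T⁴, so T⁴ = (1−a)S/(4σ).
T⁴ = 0.660·14310/(4·5.67×10⁻⁸) = 4.165×10¹⁰ K⁴.

T ≈ 452 K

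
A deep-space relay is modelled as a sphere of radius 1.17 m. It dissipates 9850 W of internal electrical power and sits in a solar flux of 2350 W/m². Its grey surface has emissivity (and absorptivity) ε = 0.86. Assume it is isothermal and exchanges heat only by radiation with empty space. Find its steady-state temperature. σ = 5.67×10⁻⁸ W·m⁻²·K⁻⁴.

At steady state, absorbed solar power + internal power = radiated power.
Absorbed: α·S·A_cross = 0.86·2350·4.301 = 8691 W (cross-section πr²).
Total input = 8691 + 9850 = 18540 W.
Radiated: εσ·A_surf·T⁴ with A_surf = 4πr² = 17.20 m².
T⁴ = 18540/(0.86·5.67×10⁻⁸·17.20) = 2.210×10¹⁰ K⁴.

T ≈ 386 K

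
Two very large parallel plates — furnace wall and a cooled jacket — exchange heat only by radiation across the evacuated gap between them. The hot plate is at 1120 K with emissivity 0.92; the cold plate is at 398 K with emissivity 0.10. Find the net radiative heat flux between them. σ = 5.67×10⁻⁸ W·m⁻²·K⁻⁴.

q ≈ 8700 W/m²

For two infinite grey parallel plates, q = σ(T₁⁴ − T₂⁴)/(1/ε₁ + 1/ε₂ − 1).
T₁⁴ − T₂⁴ = 1.574×10¹² − 2.509×10¹⁰ = 1.548×10¹² K⁴.
1/ε₁ + 1/ε₂ − 1 = 1.087 + 10.00 − 1 = 10.09.
q = 5.67×10⁻⁸ × 1.548×10¹² / 10.09.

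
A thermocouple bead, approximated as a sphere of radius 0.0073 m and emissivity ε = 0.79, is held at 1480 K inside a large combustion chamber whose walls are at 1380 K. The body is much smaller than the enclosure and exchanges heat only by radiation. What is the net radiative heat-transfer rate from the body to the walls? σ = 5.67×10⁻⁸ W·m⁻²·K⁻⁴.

P_net ≈ 35.1 W

For a small grey body in a large enclosure: P_net = εσA(T_body⁴ − T_wall⁴).
A = 4πr² = 6.697×10⁻⁴ m²; T_body⁴ − T_wall⁴ = 4.798×10¹² − 3.627×10¹² = 1.171×10¹² K⁴.
|P_net| = 0.79·5.67×10⁻⁸·6.697×10⁻⁴·1.171×10¹².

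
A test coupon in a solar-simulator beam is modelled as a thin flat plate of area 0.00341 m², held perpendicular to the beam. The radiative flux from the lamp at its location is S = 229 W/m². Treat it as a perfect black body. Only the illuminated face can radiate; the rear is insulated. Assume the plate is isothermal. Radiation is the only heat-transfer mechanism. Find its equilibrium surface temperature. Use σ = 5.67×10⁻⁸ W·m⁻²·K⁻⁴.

T ≈ 252 K

At equilibrium, absorbed power = emitted power.
Absorbing cross-section = A = 0.003410 m²; emitting surface = A = 0.003410 m² (ratio 1).
S·A_cross = εσ·A_surf·T⁴  ⇒  T⁴ = S/(1σ).
T⁴ = 1.00·229/(1·5.67×10⁻⁸) = 4.039×10⁹ K⁴.
T = (4.039×10⁹)^(1/4).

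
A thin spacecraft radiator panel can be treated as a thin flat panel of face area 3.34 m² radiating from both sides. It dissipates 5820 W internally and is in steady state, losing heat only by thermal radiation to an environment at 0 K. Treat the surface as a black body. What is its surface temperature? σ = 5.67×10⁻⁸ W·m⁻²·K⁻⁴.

Steady state: internal power = radiated power, P = εσA T⁴.
Radiating area A = 2·3.34 = 6.680 m².
T⁴ = P/(εσA) = 5820/(1.0·5.67×10⁻⁸·6.680) = 1.537×10¹⁰ K⁴.
T = (1.537×10¹⁰)^(1/4).

T ≈ 352 K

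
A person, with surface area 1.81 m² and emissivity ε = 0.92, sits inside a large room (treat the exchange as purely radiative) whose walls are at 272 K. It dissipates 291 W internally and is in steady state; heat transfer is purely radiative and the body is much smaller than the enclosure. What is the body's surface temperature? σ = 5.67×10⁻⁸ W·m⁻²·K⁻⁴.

T ≈ 304 K

For a small grey body in a large enclosure, net radiated power = εσA(T⁴ − T_w⁴).
Steady state: P = εσA(T⁴ − T_w⁴) with A = 1.81 m².
T⁴ = P/(εσA) + T_w⁴ = 291/(0.92·5.67×10⁻⁸·1.810) + (272)⁴
    = 3.082×10⁹ + 5.474×10⁹ = 8.556×10⁹ K⁴.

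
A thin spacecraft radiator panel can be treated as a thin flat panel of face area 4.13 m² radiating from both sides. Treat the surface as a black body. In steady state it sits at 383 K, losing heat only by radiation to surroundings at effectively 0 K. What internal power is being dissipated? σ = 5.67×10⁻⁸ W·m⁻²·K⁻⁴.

P ≈ 10100 W

Steady state: P = εσA T⁴.
A = 2·4.13 = 8.260 m²; T⁴ = (383)⁴ = 2.152×10¹⁰ K⁴.
P = 1.0 × 5.67×10⁻⁸ × 8.260 × 2.152×10¹⁰.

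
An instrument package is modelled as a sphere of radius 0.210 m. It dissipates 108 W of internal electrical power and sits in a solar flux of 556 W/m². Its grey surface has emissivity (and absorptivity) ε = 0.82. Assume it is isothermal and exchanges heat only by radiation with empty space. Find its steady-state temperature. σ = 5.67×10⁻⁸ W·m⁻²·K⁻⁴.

At steady state, absorbed solar power + internal power = radiated power.
Absorbed: α·S·A_cross = 0.82·556·0.1385 = 63.17 W (cross-section πr²).
Total input = 63.17 + 108 = 171.2 W.
Radiated: εσ·A_surf·T⁴ with A_surf = 4πr² = 0.5542 m².
T⁴ = 171.2/(0.82·5.67×10⁻⁸·0.5542) = 6.643×10⁹ K⁴.

T ≈ 285 K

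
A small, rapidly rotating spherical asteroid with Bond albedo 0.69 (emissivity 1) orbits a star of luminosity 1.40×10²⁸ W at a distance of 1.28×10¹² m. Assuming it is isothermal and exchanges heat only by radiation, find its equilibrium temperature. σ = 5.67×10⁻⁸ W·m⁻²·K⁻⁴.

First find the stellar flux at distance d: S = L/(4πd²) = 1.40×10²⁸/(4π·(1.28×10¹²)²) = 680.0 W/m².
For an isothermal sphere, absorbed (1−a)S·πr² = emitted σ·4πr²·T⁴, so T⁴ = (1−a)S/(4σ).
T⁴ = 0.310·680.0/(4·5.67×10⁻⁸) = 9.294×10⁸ K⁴.

T ≈ 175 K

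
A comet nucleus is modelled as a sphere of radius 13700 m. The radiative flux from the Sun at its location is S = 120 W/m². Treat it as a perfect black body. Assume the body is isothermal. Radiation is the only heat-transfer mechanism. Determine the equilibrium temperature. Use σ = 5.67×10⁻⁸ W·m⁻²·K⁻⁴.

T ≈ 152 K

At equilibrium, absorbed power = emitted power.
Absorbing cross-section = πr² = 5.896×10⁸ m²; emitting surface = 4πr² = 2.359×10⁹ m² (ratio 4).
S·A_cross = εσ·A_surf·T⁴  ⇒  T⁴ = S/(4σ).
T⁴ = 1.00·120/(4·5.67×10⁻⁸) = 5.291×10⁸ K⁴.
T = (5.291×10⁸)^(1/4).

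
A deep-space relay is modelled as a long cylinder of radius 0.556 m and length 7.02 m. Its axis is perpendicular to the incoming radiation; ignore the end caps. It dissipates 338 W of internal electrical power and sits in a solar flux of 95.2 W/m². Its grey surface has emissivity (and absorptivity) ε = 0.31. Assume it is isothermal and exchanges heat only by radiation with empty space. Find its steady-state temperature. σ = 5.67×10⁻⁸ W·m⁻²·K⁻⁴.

T ≈ 191 K

At steady state, absorbed solar power + internal power = radiated power.
Absorbed: α·S·A_cross = 0.31·95.2·7.806 = 230.4 W (cross-section 2rL).
Total input = 230.4 + 338 = 568.4 W.
Radiated: εσ·A_surf·T⁴ with A_surf = 2πrL = 24.52 m².
T⁴ = 568.4/(0.31·5.67×10⁻⁸·24.52) = 1.319×10⁹ K⁴.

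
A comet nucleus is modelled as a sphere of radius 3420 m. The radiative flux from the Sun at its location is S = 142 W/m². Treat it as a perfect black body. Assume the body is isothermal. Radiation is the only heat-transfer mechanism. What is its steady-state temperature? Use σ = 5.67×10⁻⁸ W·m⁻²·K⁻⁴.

T ≈ 158 K

At equilibrium, absorbed power = emitted power.
Absorbing cross-section = πr² = 3.675×10⁷ m²; emitting surface = 4πr² = 1.470×10⁸ m² (ratio 4).
S·A_cross = εσ·A_surf·T⁴  ⇒  T⁴ = S/(4σ).
T⁴ = 1.00·142/(4·5.67×10⁻⁸) = 6.261×10⁸ K⁴.
T = (6.261×10⁸)^(1/4).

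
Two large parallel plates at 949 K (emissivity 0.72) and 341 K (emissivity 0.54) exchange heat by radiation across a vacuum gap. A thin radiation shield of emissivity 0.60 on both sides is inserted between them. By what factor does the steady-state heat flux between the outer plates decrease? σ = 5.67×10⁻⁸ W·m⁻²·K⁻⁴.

Without shield: q₀ = σΔ(T⁴)/(1/ε₁+1/ε₂−1) with denominator 2.241.
With shield the two gaps are in series; the resistances add: (1/ε₁+1/ε_s−1)+(1/ε_s+1/ε₂−1) = 2.056+2.519 = 4.574.
Heat-flux ratio q₀/q = 4.574/2.241.

factor ≈ 2.04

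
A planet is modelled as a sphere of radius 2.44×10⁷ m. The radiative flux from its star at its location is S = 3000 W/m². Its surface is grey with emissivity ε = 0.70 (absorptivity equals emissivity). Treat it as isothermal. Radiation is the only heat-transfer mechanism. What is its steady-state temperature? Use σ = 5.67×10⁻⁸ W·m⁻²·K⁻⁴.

At equilibrium, absorbed power = emitted power.
Absorbing cross-section = πr² = 1.870×10¹⁵ m²; emitting surface = 4πr² = 7.482×10¹⁵ m² (ratio 4).
εS·A_cross = εσ·A_surf·T⁴  ⇒  T⁴ = S/(4σ)   (ε cancels).
T⁴ = 3000/(4·5.67×10⁻⁸) = 1.323×10¹⁰ K⁴.
T = (1.323×10¹⁰)^(1/4).

T ≈ 339 K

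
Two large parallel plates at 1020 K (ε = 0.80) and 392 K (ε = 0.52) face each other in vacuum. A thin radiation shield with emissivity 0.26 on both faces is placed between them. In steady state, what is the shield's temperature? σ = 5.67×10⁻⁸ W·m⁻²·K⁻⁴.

T_s ≈ 878 K

In steady state the net flux on the hot side equals that on the cold side.
σ(T₁⁴−T_s⁴)/D₁ = σ(T_s⁴−T₂⁴)/D₂, with D₁ = 1/ε₁+1/ε_s−1 = 4.096, D₂ = 1/ε_s+1/ε₂−1 = 4.769.
Solve for T_s⁴: T_s⁴ = (D₂·T₁⁴ + D₁·T₂⁴)/(D₁+D₂) = 5.932×10¹¹ K⁴.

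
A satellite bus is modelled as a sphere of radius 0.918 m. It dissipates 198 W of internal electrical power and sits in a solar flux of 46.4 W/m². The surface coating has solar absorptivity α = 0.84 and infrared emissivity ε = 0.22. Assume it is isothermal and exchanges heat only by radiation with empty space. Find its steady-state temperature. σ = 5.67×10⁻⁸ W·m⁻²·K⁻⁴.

At steady state, absorbed solar power + internal power = radiated power.
Absorbed: α·S·A_cross = 0.84·46.4·2.647 = 103.2 W (cross-section πr²).
Total input = 103.2 + 198 = 301.2 W.
Radiated: εσ·A_surf·T⁴ with A_surf = 4πr² = 10.59 m².
T⁴ = 301.2/(0.22·5.67×10⁻⁸·10.59) = 2.280×10⁹ K⁴.

T ≈ 219 K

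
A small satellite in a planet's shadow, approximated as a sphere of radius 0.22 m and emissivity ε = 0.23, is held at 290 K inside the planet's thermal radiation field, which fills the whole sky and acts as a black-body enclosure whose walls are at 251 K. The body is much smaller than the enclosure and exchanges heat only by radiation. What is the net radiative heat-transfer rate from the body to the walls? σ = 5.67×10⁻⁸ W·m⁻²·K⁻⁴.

For a small grey body in a large enclosure: P_net = εσA(T_body⁴ − T_wall⁴).
A = 4πr² = 0.6082 m²; T_body⁴ − T_wall⁴ = 7.073×10⁹ − 3.969×10⁹ = 3.104×10⁹ K⁴.
|P_net| = 0.23·5.67×10⁻⁸·0.6082·3.104×10⁹.

P_net ≈ 24.6 W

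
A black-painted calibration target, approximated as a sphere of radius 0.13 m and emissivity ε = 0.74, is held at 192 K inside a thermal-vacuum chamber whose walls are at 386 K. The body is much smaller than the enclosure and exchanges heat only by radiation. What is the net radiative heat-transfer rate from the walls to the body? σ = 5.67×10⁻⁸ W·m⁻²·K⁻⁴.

P_net ≈ 186 W

For a small grey body in a large enclosure: P_net = εσA(T_body⁴ − T_wall⁴).
A = 4πr² = 0.2124 m²; T_body⁴ − T_wall⁴ = 1.359×10⁹ − 2.220×10¹⁰ = -2.084×10¹⁰ K⁴.
|P_net| = 0.74·5.67×10⁻⁸·0.2124·2.084×10¹⁰.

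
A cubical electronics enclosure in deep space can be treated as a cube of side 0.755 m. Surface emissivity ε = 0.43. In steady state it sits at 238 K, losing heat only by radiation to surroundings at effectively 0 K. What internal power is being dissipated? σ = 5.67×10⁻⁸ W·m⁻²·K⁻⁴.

P ≈ 268 W

Steady state: P = εσA T⁴.
A = 6L² = 3.420 m²; T⁴ = (238)⁴ = 3.209×10⁹ K⁴.
P = 0.43 × 5.67×10⁻⁸ × 3.420 × 3.209×10⁹.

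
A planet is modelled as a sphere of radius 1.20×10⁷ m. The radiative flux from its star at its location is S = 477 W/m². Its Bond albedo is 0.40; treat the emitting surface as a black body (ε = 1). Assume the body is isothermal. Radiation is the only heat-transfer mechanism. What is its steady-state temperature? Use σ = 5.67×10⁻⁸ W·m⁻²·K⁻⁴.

At equilibrium, absorbed power = emitted power.
Absorbing cross-section = πr² = 4.524×10¹⁴ m²; emitting surface = 4πr² = 1.810×10¹⁵ m² (ratio 4).
(1−a)S·A_cross = εσ·A_surf·T⁴  ⇒  T⁴ = (1−a)S/(4σ).
T⁴ = 0.600·477/(4·5.67×10⁻⁸) = 1.262×10⁹ K⁴.
T = (1.262×10⁹)^(1/4).

T ≈ 188 K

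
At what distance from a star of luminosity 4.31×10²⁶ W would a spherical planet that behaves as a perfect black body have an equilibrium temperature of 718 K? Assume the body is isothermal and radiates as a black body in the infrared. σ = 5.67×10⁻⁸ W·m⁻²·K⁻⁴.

d ≈ 2.39×10¹⁰ m

For an isothermal black-emitting sphere, (1−a)S·πr² = σ·4πr²·T⁴ ⇒ S = 4σT⁴/(1−a).
S = 4·5.67×10⁻⁸·(718)⁴/1.00 = 60280 W/m².
Flux falls as S = L/(4πd²), so d = √(L/(4πS)) = √(4.31×10²⁶/(4π·60280)).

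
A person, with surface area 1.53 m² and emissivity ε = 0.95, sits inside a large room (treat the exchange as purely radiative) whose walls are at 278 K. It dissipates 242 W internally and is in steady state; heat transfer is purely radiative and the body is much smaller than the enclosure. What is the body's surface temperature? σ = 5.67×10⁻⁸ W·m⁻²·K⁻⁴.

For a small grey body in a large enclosure, net radiated power = εσA(T⁴ − T_w⁴).
Steady state: P = εσA(T⁴ − T_w⁴) with A = 1.53 m².
T⁴ = P/(εσA) + T_w⁴ = 242/(0.95·5.67×10⁻⁸·1.530) + (278)⁴
    = 2.936×10⁹ + 5.973×10⁹ = 8.909×10⁹ K⁴.

T ≈ 307 K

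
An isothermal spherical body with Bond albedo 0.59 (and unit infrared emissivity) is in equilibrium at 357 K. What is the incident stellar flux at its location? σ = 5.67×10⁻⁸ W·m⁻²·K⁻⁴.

(1−a)S·πr² = σ·4πr²·T⁴ ⇒ S = 4σT⁴/(1−a).
S = 4·5.67×10⁻⁸·1.624×10¹⁰/0.410.

S ≈ 8990 W/m²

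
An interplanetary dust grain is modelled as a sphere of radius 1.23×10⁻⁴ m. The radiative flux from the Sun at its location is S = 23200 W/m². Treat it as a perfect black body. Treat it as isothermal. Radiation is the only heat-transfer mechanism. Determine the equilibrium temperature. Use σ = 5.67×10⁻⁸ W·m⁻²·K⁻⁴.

At equilibrium, absorbed power = emitted power.
Absorbing cross-section = πr² = 4.753×10⁻⁸ m²; emitting surface = 4πr² = 1.901×10⁻⁷ m² (ratio 4).
S·A_cross = εσ·A_surf·T⁴  ⇒  T⁴ = S/(4σ).
T⁴ = 1.00·23200/(4·5.67×10⁻⁸) = 1.023×10¹¹ K⁴.
T = (1.023×10¹¹)^(1/4).

T ≈ 566 K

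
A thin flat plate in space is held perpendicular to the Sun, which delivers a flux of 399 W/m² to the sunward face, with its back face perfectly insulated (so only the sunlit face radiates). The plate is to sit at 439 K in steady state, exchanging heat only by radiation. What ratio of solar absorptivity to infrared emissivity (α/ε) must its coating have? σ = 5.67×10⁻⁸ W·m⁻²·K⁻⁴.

α/ε ≈ 5.28

Balance: αS·A = εσ·1A·T⁴ ⇒ α/ε = σT⁴/S.
α/ε = 5.67×10⁻⁸·(439)⁴/399 = 5.67×10⁻⁸·3.714×10¹⁰/399.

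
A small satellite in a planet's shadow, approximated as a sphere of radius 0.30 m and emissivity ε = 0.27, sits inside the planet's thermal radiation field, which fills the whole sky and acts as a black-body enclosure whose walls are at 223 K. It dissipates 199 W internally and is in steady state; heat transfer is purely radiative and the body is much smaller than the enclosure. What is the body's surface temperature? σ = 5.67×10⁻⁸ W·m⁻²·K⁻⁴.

T ≈ 344 K

For a small grey body in a large enclosure, net radiated power = εσA(T⁴ − T_w⁴).
Steady state: P = εσA(T⁴ − T_w⁴) with A = 4πr² = 1.131 m².
T⁴ = P/(εσA) + T_w⁴ = 199/(0.27·5.67×10⁻⁸·1.131) + (223)⁴
    = 1.149×10¹⁰ + 2.473×10⁹ = 1.397×10¹⁰ K⁴.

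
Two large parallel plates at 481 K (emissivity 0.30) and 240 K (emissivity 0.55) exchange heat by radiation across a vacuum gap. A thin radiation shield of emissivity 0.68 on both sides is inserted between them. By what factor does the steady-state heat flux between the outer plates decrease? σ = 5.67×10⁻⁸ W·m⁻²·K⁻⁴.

Without shield: q₀ = σΔ(T⁴)/(1/ε₁+1/ε₂−1) with denominator 4.152.
With shield the two gaps are in series; the resistances add: (1/ε₁+1/ε_s−1)+(1/ε_s+1/ε₂−1) = 3.804+2.289 = 6.093.
Heat-flux ratio q₀/q = 6.093/4.152.

factor ≈ 1.47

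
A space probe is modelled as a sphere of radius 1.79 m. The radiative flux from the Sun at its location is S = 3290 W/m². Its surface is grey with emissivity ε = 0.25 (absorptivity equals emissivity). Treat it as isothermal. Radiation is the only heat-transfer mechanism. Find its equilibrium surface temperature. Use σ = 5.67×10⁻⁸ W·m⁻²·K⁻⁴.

T ≈ 347 K

At equilibrium, absorbed power = emitted power.
Absorbing cross-section = πr² = 10.07 m²; emitting surface = 4πr² = 40.26 m² (ratio 4).
εS·A_cross = εσ·A_surf·T⁴  ⇒  T⁴ = S/(4σ)   (ε cancels).
T⁴ = 3290/(4·5.67×10⁻⁸) = 1.451×10¹⁰ K⁴.
T = (1.451×10¹⁰)^(1/4).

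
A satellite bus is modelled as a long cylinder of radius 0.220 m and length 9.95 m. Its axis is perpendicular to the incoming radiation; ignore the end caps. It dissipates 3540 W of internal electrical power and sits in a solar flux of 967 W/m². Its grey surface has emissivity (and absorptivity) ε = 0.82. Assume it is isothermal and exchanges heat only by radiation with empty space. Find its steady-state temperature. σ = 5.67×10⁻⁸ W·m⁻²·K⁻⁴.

T ≈ 324 K

At steady state, absorbed solar power + internal power = radiated power.
Absorbed: α·S·A_cross = 0.82·967·4.378 = 3471 W (cross-section 2rL).
Total input = 3471 + 3540 = 7011 W.
Radiated: εσ·A_surf·T⁴ with A_surf = 2πrL = 13.75 m².
T⁴ = 7011/(0.82·5.67×10⁻⁸·13.75) = 1.096×10¹⁰ K⁴.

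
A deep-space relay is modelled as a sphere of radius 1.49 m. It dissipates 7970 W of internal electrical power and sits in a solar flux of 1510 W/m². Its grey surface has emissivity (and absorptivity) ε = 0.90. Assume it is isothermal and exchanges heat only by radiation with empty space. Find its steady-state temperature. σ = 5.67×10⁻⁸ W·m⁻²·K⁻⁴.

T ≈ 333 K

At steady state, absorbed solar power + internal power = radiated power.
Absorbed: α·S·A_cross = 0.90·1510·6.975 = 9479 W (cross-section πr²).
Total input = 9479 + 7970 = 17450 W.
Radiated: εσ·A_surf·T⁴ with A_surf = 4πr² = 27.90 m².
T⁴ = 17450/(0.90·5.67×10⁻⁸·27.90) = 1.226×10¹⁰ K⁴.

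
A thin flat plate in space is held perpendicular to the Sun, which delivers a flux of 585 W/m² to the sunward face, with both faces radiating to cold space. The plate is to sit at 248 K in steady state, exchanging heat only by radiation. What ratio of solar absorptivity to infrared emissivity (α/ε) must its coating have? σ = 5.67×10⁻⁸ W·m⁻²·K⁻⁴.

α/ε ≈ 0.733

Balance: αS·A = εσ·2A·T⁴ ⇒ α/ε = 2σT⁴/S.
α/ε = 2·5.67×10⁻⁸·(248)⁴/585 = 2·5.67×10⁻⁸·3.783×10⁹/585.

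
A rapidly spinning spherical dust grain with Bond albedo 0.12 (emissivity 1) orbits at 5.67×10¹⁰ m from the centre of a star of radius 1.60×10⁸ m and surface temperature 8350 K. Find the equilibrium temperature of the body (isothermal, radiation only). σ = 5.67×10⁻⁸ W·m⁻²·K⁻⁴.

T ≈ 304 K

The star's surface emits σT_*⁴; at distance d the flux is S = σT_*⁴(R_*/d)².
S = 5.67×10⁻⁸·(8350)⁴·(1.60×10⁸/5.67×10¹⁰)² = 2195 W/m².
For an isothermal sphere T⁴ = (1−a)S/(4σ) = 8.516×10⁹ K⁴.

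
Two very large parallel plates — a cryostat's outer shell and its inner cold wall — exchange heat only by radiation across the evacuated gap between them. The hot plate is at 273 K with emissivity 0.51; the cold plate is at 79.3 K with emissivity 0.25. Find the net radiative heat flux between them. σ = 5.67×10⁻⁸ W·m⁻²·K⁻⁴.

For two infinite grey parallel plates, q = σ(T₁⁴ − T₂⁴)/(1/ε₁ + 1/ε₂ − 1).
T₁⁴ − T₂⁴ = 5.555×10⁹ − 3.955×10⁷ = 5.515×10⁹ K⁴.
1/ε₁ + 1/ε₂ − 1 = 1.961 + 4.000 − 1 = 4.961.
q = 5.67×10⁻⁸ × 5.515×10⁹ / 4.961.

q ≈ 63.0 W/m²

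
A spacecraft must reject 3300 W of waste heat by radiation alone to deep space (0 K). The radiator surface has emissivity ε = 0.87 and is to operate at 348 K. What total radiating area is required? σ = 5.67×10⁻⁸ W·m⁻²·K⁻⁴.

A ≈ 4.56 m²

P = εσA T⁴ ⇒ A = P/(εσT⁴).
T⁴ = 1.467×10¹⁰ K⁴.
A = 3300/(0.87 × 5.67×10⁻⁸ × 1.467×10¹⁰).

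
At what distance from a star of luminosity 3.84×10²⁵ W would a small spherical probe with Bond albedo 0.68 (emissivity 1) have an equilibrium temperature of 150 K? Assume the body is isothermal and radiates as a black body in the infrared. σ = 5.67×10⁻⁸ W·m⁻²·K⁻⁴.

d ≈ 9.23×10¹⁰ m

For an isothermal black-emitting sphere, (1−a)S·πr² = σ·4πr²·T⁴ ⇒ S = 4σT⁴/(1−a).
S = 4·5.67×10⁻⁸·(150)⁴/0.320 = 358.8 W/m².
Flux falls as S = L/(4πd²), so d = √(L/(4πS)) = √(3.84×10²⁵/(4π·358.8)).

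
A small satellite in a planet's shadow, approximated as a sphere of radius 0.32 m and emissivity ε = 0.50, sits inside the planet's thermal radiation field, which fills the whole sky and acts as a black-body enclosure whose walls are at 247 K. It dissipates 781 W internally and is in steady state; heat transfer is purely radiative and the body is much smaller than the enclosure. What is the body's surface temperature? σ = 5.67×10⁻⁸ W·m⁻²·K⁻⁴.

T ≈ 398 K

For a small grey body in a large enclosure, net radiated power = εσA(T⁴ − T_w⁴).
Steady state: P = εσA(T⁴ − T_w⁴) with A = 4πr² = 1.287 m².
T⁴ = P/(εσA) + T_w⁴ = 781/(0.50·5.67×10⁻⁸·1.287) + (247)⁴
    = 2.141×10¹⁰ + 3.722×10⁹ = 2.513×10¹⁰ K⁴.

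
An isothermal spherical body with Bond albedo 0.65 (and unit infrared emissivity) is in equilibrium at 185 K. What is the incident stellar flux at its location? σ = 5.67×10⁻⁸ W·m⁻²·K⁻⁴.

(1−a)S·πr² = σ·4πr²·T⁴ ⇒ S = 4σT⁴/(1−a).
S = 4·5.67×10⁻⁸·1.171×10⁹/0.350.

S ≈ 759 W/m²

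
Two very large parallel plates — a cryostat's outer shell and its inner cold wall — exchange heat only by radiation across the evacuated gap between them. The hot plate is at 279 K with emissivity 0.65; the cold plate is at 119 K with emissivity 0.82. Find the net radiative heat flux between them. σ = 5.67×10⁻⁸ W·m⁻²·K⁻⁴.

q ≈ 189 W/m²

For two infinite grey parallel plates, q = σ(T₁⁴ − T₂⁴)/(1/ε₁ + 1/ε₂ − 1).
T₁⁴ − T₂⁴ = 6.059×10⁹ − 2.005×10⁸ = 5.859×10⁹ K⁴.
1/ε₁ + 1/ε₂ − 1 = 1.538 + 1.220 − 1 = 1.758.
q = 5.67×10⁻⁸ × 5.859×10⁹ / 1.758.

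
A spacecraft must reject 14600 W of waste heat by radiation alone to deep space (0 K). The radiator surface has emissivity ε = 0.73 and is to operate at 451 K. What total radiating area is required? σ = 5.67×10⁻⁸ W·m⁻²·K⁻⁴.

A ≈ 8.53 m²

P = εσA T⁴ ⇒ A = P/(εσT⁴).
T⁴ = 4.137×10¹⁰ K⁴.
A = 14600/(0.73 × 5.67×10⁻⁸ × 4.137×10¹⁰).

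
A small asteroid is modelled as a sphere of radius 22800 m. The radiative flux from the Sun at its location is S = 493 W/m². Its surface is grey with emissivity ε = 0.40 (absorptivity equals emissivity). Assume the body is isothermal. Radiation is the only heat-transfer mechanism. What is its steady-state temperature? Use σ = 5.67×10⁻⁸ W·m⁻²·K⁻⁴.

T ≈ 216 K

At equilibrium, absorbed power = emitted power.
Absorbing cross-section = πr² = 1.633×10⁹ m²; emitting surface = 4πr² = 6.533×10⁹ m² (ratio 4).
εS·A_cross = εσ·A_surf·T⁴  ⇒  T⁴ = S/(4σ)   (ε cancels).
T⁴ = 493/(4·5.67×10⁻⁸) = 2.174×10⁹ K⁴.
T = (2.174×10⁹)^(1/4).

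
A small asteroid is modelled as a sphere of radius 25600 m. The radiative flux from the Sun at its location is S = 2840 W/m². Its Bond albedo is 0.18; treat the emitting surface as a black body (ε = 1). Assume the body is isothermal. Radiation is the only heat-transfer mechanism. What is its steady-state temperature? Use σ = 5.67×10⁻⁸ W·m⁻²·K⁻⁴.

T ≈ 318 K

At equilibrium, absorbed power = emitted power.
Absorbing cross-section = πr² = 2.059×10⁹ m²; emitting surface = 4πr² = 8.235×10⁹ m² (ratio 4).
(1−a)S·A_cross = εσ·A_surf·T⁴  ⇒  T⁴ = (1−a)S/(4σ).
T⁴ = 0.820·2840/(4·5.67×10⁻⁸) = 1.027×10¹⁰ K⁴.
T = (1.027×10¹⁰)^(1/4).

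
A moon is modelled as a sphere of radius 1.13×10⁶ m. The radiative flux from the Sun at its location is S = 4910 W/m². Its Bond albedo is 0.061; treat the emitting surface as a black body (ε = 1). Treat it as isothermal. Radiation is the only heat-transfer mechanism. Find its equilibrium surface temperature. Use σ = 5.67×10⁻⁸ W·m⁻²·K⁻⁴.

At equilibrium, absorbed power = emitted power.
Absorbing cross-section = πr² = 4.011×10¹² m²; emitting surface = 4πr² = 1.605×10¹³ m² (ratio 4).
(1−a)S·A_cross = εσ·A_surf·T⁴  ⇒  T⁴ = (1−a)S/(4σ).
T⁴ = 0.939·4910/(4·5.67×10⁻⁸) = 2.033×10¹⁰ K⁴.
T = (2.033×10¹⁰)^(1/4).

T ≈ 378 K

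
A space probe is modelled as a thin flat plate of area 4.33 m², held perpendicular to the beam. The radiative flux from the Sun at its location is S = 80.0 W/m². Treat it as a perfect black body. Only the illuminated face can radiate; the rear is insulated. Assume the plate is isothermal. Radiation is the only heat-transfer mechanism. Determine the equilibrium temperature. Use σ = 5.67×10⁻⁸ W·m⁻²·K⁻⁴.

T ≈ 194 K

At equilibrium, absorbed power = emitted power.
Absorbing cross-section = A = 4.330 m²; emitting surface = A = 4.330 m² (ratio 1).
S·A_cross = εσ·A_surf·T⁴  ⇒  T⁴ = S/(1σ).
T⁴ = 1.00·80.0/(1·5.67×10⁻⁸) = 1.411×10⁹ K⁴.
T = (1.411×10⁹)^(1/4).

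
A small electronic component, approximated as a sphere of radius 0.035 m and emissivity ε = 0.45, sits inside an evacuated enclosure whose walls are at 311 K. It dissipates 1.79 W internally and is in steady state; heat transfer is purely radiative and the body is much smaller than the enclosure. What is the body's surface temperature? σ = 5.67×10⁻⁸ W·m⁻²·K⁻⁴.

For a small grey body in a large enclosure, net radiated power = εσA(T⁴ − T_w⁴).
Steady state: P = εσA(T⁴ − T_w⁴) with A = 4πr² = 0.01539 m².
T⁴ = P/(εσA) + T_w⁴ = 1.79/(0.45·5.67×10⁻⁸·0.01539) + (311)⁴
    = 4.557×10⁹ + 9.355×10⁹ = 1.391×10¹⁰ K⁴.

T ≈ 343 K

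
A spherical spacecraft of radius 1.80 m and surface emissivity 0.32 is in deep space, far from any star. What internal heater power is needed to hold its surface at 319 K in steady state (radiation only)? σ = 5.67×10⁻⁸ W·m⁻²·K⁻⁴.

P = εσ·4πr²·T⁴.
4πr² = 40.72 m²; T⁴ = 1.036×10¹⁰ K⁴.
P = 0.32·5.67×10⁻⁸·40.72·1.036×10¹⁰.

P ≈ 7650 W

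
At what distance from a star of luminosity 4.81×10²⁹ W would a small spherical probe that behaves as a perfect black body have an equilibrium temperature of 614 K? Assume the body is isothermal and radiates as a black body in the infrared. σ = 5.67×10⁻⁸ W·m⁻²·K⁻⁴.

For an isothermal black-emitting sphere, (1−a)S·πr² = σ·4πr²·T⁴ ⇒ S = 4σT⁴/(1−a).
S = 4·5.67×10⁻⁸·(614)⁴/1.00 = 32230 W/m².
Flux falls as S = L/(4πd²), so d = √(L/(4πS)) = √(4.81×10²⁹/(4π·32230)).

d ≈ 1.09×10¹² m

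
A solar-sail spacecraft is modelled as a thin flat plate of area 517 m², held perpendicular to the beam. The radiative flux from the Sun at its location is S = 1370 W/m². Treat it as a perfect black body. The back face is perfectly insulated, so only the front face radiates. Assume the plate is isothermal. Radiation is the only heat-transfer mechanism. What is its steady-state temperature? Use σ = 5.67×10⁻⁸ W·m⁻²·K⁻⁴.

At equilibrium, absorbed power = emitted power.
Absorbing cross-section = A = 517.0 m²; emitting surface = A = 517.0 m² (ratio 1).
S·A_cross = εσ·A_surf·T⁴  ⇒  T⁴ = S/(1σ).
T⁴ = 1.00·1370/(1·5.67×10⁻⁸) = 2.416×10¹⁰ K⁴.
T = (2.416×10¹⁰)^(1/4).

T ≈ 394 K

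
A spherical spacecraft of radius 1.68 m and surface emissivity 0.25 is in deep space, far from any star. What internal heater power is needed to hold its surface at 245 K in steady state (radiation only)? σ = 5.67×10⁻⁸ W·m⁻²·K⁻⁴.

P ≈ 1810 W

P = εσ·4πr²·T⁴.
4πr² = 35.47 m²; T⁴ = 3.603×10⁹ K⁴.
P = 0.25·5.67×10⁻⁸·35.47·3.603×10⁹.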